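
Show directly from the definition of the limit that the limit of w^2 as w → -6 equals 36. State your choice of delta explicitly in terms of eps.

delta = min(1, eps/13)

Let eps > 0. We seek delta > 0 with 0 < |w + 6| < delta ⇒ |w^2 − 36| < eps.
Factor: w^2 − 36 = (w + 6)(w - 6), so |w^2 − 36| = |w + 6|·|w - 6|.
Impose delta ≤ 1 so that |w| < 7; then |w - 6| ≤ 13.
Hence |w^2 − 36| ≤ 13|w + 6|, which is < eps once |w + 6| < eps/13.
Take delta = min(1, eps/13). If 0 < |w + 6| < delta then both bounds hold and |w^2 − 36| ≤ 13|w + 6| < 13·(eps/13) = eps.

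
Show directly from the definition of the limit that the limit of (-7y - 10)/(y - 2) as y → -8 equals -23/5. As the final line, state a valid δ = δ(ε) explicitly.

Let ε > 0 be given. We want δ > 0 with 0 < |y + 8| < δ ⇒ |(-7y - 10)/(y - 2) + 23/5| < ε.
Combining over a common denominator, (-7y - 10)/(y - 2) + 23/5 = [(-7y - 10)·(-10) − 46·(y - 2)] / [(-10)·(y - 2)] = 24(y + 8) / ((-10)(y - 2)).
So |(-7y - 10)/(y - 2) + 23/5| = 24|y + 8| / (10·|y − 2|).
Require δ ≤ 5, so |y − 2| ≥ |-10| − |y + 8| > 10 − 5 = 5.
Hence |(-7y - 10)/(y - 2) + 23/5| < 24|y + 8|/(10·5) = (12/25)|y + 8|, which is < ε once |y + 8| < (25/12)ε.
Take δ = min(5, (25/12)ε). Then 0 < |y + 8| < δ forces both bounds, so |(-7y - 10)/(y - 2) + 23/5| < ε.

δ = min(5, (25/12)ε)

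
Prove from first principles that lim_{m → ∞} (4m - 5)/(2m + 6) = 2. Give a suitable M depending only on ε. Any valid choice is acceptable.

M = (17/2)/ε

Let ε > 0 be given. For m ≥ 1, |(4m - 5)/(2m + 6) − 2| = |-34|/(2(2m + 6)) = 34/(2(2m + 6)).
Since 2m + 6 ≥ 2m for m ≥ 1, this is ≤ 34/(2·2m) = (17/2)/m.
So |(4m - 5)/(2m + 6) − 2| < ε whenever m > (17/2)/ε.
Take M = (17/2)/ε. If m > M then |(4m - 5)/(2m + 6) − 2| ≤ (17/2)/m < ε.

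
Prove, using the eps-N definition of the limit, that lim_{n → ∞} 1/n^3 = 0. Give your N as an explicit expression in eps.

N = (1/eps)^{1/3}

Suppose eps > 0. For n ≥ 1, |1/n^3 − 0| = 1/n^3.
1/n^3 < eps ⇔ n^3 > 1/eps ⇔ n > (1/eps)^{1/3}.
Take N = (1/eps)^{1/3}. Then n > N implies 1/n^3 < eps.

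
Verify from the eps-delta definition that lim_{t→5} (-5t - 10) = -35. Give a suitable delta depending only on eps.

Fix eps > 0. We need delta > 0 so that 0 < |t − 5| < delta implies |(-5t - 10) + 35| < eps.
Since (-5t - 10) + 35 = -5(t − 5), we have |(-5t - 10) + 35| = 5|t − 5|.
Thus it suffices that |t − 5| < eps/5.
Take delta = eps/5. If 0 < |t − 5| < delta then |(-5t - 10) + 35| = 5|t − 5| < 5·(eps/5) = eps.

delta = eps/5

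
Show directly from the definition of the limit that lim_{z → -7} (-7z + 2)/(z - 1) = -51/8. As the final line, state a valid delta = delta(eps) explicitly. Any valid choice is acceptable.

Let eps > 0 be given. We want delta > 0 with 0 < |z + 7| < delta ⇒ |(-7z + 2)/(z - 1) + 51/8| < eps.
Combining over a common denominator, (-7z + 2)/(z - 1) + 51/8 = [(-7z + 2)·(-8) − 51·(z - 1)] / [(-8)·(z - 1)] = 5(z + 7) / ((-8)(z - 1)).
So |(-7z + 2)/(z - 1) + 51/8| = 5|z + 7| / (8·|z − 1|).
Restrict delta ≤ 4. Then |z + 7| < 4 gives |z − 1| = |(z + 7) + (-8)| ≥ 8 − 4 = 4.
Hence |(-7z + 2)/(z - 1) + 51/8| < 5|z + 7|/(8·4) = (5/32)|z + 7|, which is < eps once |z + 7| < (32/5)eps.
Take delta = min(4, (32/5)eps). Then 0 < |z + 7| < delta forces both bounds, so |(-7z + 2)/(z - 1) + 51/8| < eps.

delta = min(4, (32/5)eps)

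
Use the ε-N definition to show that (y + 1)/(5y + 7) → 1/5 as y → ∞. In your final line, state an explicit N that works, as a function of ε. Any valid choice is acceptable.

Suppose ε > 0. We seek N > 0 such that y > N implies |(y + 1)/(5y + 7) − (1/5)| < ε.
(y + 1)/(5y + 7) − (1/5) = (5(y + 1) − (5y + 7)) / (5(5y + 7)) = -2/(5(5y + 7)).
For y > 0 we have 5y + 7 > 5y, so |(y + 1)/(5y + 7) − (1/5)| = 2/(5(5y + 7)) < 2/(5·5y) = (2/25)/y.
Thus |(y + 1)/(5y + 7) − (1/5)| < ε whenever y > (2/25)/ε.
Take N = (2/25)/ε. If y > N then |(y + 1)/(5y + 7) − (1/5)| < (2/25)/y < ε.

N = (2/25)/ε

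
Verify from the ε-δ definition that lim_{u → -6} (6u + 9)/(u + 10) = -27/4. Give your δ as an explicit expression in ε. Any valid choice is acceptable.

Let ε > 0 be given. We want δ > 0 with 0 < |u + 6| < δ ⇒ |(6u + 9)/(u + 10) + 27/4| < ε.
Combining over a common denominator, (6u + 9)/(u + 10) + 27/4 = [(6u + 9)·4 − (-27)·(u + 10)] / [4·(u + 10)] = 51(u + 6) / (4(u + 10)).
So |(6u + 9)/(u + 10) + 27/4| = 51|u + 6| / (4·|u + 10|).
Restrict δ ≤ 2. Then |u + 6| < 2 gives |u + 10| = |(u + 6) + 4| ≥ 4 − 2 = 2.
Hence |(6u + 9)/(u + 10) + 27/4| < 51|u + 6|/(4·2) = (51/8)|u + 6|, which is < ε once |u + 6| < (8/51)ε.
Take δ = min(2, (8/51)ε). Then 0 < |u + 6| < δ forces both bounds, so |(6u + 9)/(u + 10) + 27/4| < ε.

δ = min(2, (8/51)ε)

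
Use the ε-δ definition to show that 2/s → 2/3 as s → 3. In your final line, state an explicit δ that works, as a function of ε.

Suppose ε > 0. We seek δ > 0 such that 0 < |s − 3| < δ implies |2/s − (2/3)| < ε.
|2/s − (2/3)| = 2·|3 − s|/(3·|s|) = 2|s − 3|/(3|s|).
Restrict δ ≤ 3/2. Then |s − 3| < 3/2 gives |s| > 3/2, so 3|s| > 9/2.
Then |2/s − (2/3)| < 2|s − 3|/(9/2), which is < ε when |s − 3| < (9/4)ε.
Take δ = min(3/2, (9/4)ε). Then 0 < |s − 3| < δ gives both |s − 3| < 3/2 and |s − 3| < (9/4)ε, so |2/s − (2/3)| < ε.

δ = min(3/2, (9/4)ε)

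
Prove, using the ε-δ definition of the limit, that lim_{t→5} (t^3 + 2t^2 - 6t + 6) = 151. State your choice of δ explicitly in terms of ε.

δ = min(2, ε/127)

Let ε > 0 be given. We want δ > 0 such that 0 < |t − 5| < δ implies |(t^3 + 2t^2 - 6t + 6) − 151| < ε.
(t^3 + 2t^2 - 6t + 6) − 151 = t^3 + 2t^2 - 6t - 145 = (t − 5)(t^2 + 7t + 29).
So |(t^3 + 2t^2 - 6t + 6) − 151| = |t − 5|·|t^2 + 7t + 29|.
Assume first that |t − 5| < 2, so |t| < 7. Then |t^2 + 7t + 29| ≤ 7^2 + 7·7 + 29 = 127.
Hence |(t^3 + 2t^2 - 6t + 6) − 151| ≤ 127|t − 5| < ε provided |t − 5| < ε/127.
Choosing δ = min(2, ε/127) ensures both conditions, hence |(t^3 + 2t^2 - 6t + 6) − 151| < ε.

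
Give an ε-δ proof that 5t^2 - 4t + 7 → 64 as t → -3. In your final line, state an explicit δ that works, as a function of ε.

Suppose ε > 0. We want δ > 0 such that 0 < |t + 3| < δ implies |(5t^2 - 4t + 7) − 64| < ε.
(5t^2 - 4t + 7) − 64 = 5t^2 - 4t - 57 = (t + 3)(5t - 19).
So |(5t^2 - 4t + 7) − 64| = |t + 3|·|5t - 19|.
Assume first that |t + 3| < 1, so |t| < 4. Then |5t - 19| ≤ 5·4 + 19 = 39.
Hence |(5t^2 - 4t + 7) − 64| ≤ 39|t + 3| < ε provided |t + 3| < ε/39.
Take δ = min(1, ε/39). Then 0 < |t + 3| < δ gives both |t + 3| < 1 and |t + 3| < ε/39, so |(5t^2 - 4t + 7) − 64| < ε.

δ = min(1, ε/39)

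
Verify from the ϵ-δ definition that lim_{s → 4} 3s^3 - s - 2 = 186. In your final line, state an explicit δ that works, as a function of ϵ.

δ = min(1, ϵ/182)

Suppose ϵ > 0. We want δ > 0 such that 0 < |s − 4| < δ implies |(3s^3 - s - 2) − 186| < ϵ.
(3s^3 - s - 2) − 186 = 3s^3 - s - 188 = (s − 4)(3s^2 + 12s + 47).
So |(3s^3 - s - 2) − 186| = |s − 4|·|3s^2 + 12s + 47|.
Require δ ≤ 1. Then |s − 4| < 1 gives |s| < 5, and by the triangle inequality |3s^2 + 12s + 47| ≤ 3·5^2 + 12·5 + 47 = 182.
Hence |(3s^3 - s - 2) − 186| ≤ 182|s − 4| < ϵ provided |s − 4| < ϵ/182.
Choosing δ = min(1, ϵ/182) ensures both conditions, hence |(3s^3 - s - 2) − 186| < ϵ.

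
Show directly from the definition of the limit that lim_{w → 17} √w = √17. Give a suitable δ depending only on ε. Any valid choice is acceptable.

Let ε > 0. We want δ > 0 such that 0 < |w − 17| < δ implies |√w − √17| < ε.
Multiplying by the conjugate, |√w − √17| = |w − 17|/(√w + √17).
Restrict δ ≤ 17 so that |w − 17| < 17 forces w > 0, and then √w + √17 > √17.
Hence |√w − √17| < |w − 17|/√17, which is < ε once |w − 17| < √17·ε.
Take δ = min(17, √17·ε). If 0 < |w − 17| < δ then w > 0 and |√w − √17| < |w − 17|/√17 < ε.

δ = min(17, √17·ε)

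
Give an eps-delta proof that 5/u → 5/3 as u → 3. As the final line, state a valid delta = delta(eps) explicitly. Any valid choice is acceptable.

delta = min(3/2, (9/10)eps)

Fix eps > 0. We seek delta > 0 such that 0 < |u − 3| < delta implies |5/u − (5/3)| < eps.
|5/u − (5/3)| = 5·|3 − u|/(3·|u|) = 5|u − 3|/(3|u|).
Require delta ≤ 3/2 so that |u| > 3 − 3/2 = 3/2, hence 3|u| > 9/2.
Then |5/u − (5/3)| < 5|u − 3|/(9/2), which is < eps when |u − 3| < (9/10)eps.
Take delta = min(3/2, (9/10)eps). Then 0 < |u − 3| < delta gives both |u − 3| < 3/2 and |u − 3| < (9/10)eps, so |5/u − (5/3)| < eps.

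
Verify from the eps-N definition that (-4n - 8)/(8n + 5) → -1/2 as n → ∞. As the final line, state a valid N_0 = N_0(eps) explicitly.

Let eps > 0 be given. For n ≥ 1, |(-4n - 8)/(8n + 5) + 1/2| = |-44|/(8(8n + 5)) = 44/(8(8n + 5)).
Since 8n + 5 ≥ 8n for n ≥ 1, this is ≤ 44/(8·8n) = (11/16)/n.
So |(-4n - 8)/(8n + 5) + 1/2| < eps whenever n > (11/16)/eps.
Take N_0 = (11/16)/eps. If n > N_0 then |(-4n - 8)/(8n + 5) + 1/2| ≤ (11/16)/n < eps.

N_0 = (11/16)/eps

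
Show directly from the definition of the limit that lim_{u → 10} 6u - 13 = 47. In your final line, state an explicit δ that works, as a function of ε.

δ = ε/6

Let ε > 0 be given. We need δ > 0 so that 0 < |u − 10| < δ implies |(6u - 13) − 47| < ε.
|(6u - 13) − 47| = |6u - 60| = 6|u − 10|.
So 6|u − 10| < ε exactly when |u − 10| < ε/6.
Choosing δ = ε/6 gives |(6u - 13) − 47| = 6|u − 10| < ε whenever |u − 10| < δ.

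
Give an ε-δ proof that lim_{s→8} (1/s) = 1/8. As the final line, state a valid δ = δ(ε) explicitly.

Fix ε > 0. We seek δ > 0 such that 0 < |s − 8| < δ implies |1/s − (1/8)| < ε.
|1/s − (1/8)| = |8 − s|/(8·|s|) = |s − 8|/(8|s|).
Restrict δ ≤ 4. Then |s − 8| < 4 gives |s| > 4, so 8|s| > 32.
Then |1/s − (1/8)| < |s − 8|/32, which is < ε when |s − 8| < 32ε.
Take δ = min(4, 32ε). Then 0 < |s − 8| < δ gives both |s − 8| < 4 and |s − 8| < 32ε, so |1/s − (1/8)| < ε.

δ = min(4, 32ε)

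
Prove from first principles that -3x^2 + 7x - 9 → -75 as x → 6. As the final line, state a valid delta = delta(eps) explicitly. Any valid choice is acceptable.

delta = min(1, eps/32)

Let eps > 0 be given. We want delta > 0 such that 0 < |x − 6| < delta implies |(-3x^2 + 7x - 9) + 75| < eps.
(-3x^2 + 7x - 9) + 75 = -3x^2 + 7x + 66 = (x − 6)(-3x - 11).
So |(-3x^2 + 7x - 9) + 75| = |x − 6|·|-3x - 11|.
Require delta ≤ 1. Then |x − 6| < 1 gives |x| < 7, and by the triangle inequality |-3x - 11| ≤ 3·7 + 11 = 32.
Hence |(-3x^2 + 7x - 9) + 75| ≤ 32|x − 6| < eps provided |x − 6| < eps/32.
Take delta = min(1, eps/32). Then 0 < |x − 6| < delta gives both |x − 6| < 1 and |x − 6| < eps/32, so |(-3x^2 + 7x - 9) + 75| < eps.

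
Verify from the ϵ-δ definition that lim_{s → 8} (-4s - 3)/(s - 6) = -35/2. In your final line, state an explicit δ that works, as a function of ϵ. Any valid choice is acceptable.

Fix ϵ > 0. We want δ > 0 with 0 < |s − 8| < δ ⇒ |(-4s - 3)/(s - 6) + 35/2| < ϵ.
Combining over a common denominator, (-4s - 3)/(s - 6) + 35/2 = [(-4s - 3)·2 − (-35)·(s - 6)] / [2·(s - 6)] = 27(s − 8) / (2(s - 6)).
So |(-4s - 3)/(s - 6) + 35/2| = 27|s − 8| / (2·|s − 6|).
Require δ ≤ 1, so |s − 6| ≥ |2| − |s − 8| > 2 − 1 = 1.
Hence |(-4s - 3)/(s - 6) + 35/2| < 27|s − 8|/(2·1) = (27/2)|s − 8|, which is < ϵ once |s − 8| < (2/27)ϵ.
Take δ = min(1, (2/27)ϵ). Then 0 < |s − 8| < δ forces both bounds, so |(-4s - 3)/(s - 6) + 35/2| < ϵ.

δ = min(1, (2/27)ϵ)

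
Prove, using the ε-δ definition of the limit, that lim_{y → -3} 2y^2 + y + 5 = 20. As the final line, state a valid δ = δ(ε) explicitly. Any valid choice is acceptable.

δ = min(1, ε/13)

Let ε > 0 be given. We want δ > 0 such that 0 < |y + 3| < δ implies |(2y^2 + y + 5) − 20| < ε.
(2y^2 + y + 5) − 20 = 2y^2 + y - 15 = (y + 3)(2y - 5).
So |(2y^2 + y + 5) − 20| = |y + 3|·|2y - 5|.
Require δ ≤ 1. Then |y + 3| < 1 gives |y| < 4, and by the triangle inequality |2y - 5| ≤ 2·4 + 5 = 13.
Hence |(2y^2 + y + 5) − 20| ≤ 13|y + 3| < ε provided |y + 3| < ε/13.
Choosing δ = min(1, ε/13) ensures both conditions, hence |(2y^2 + y + 5) − 20| < ε.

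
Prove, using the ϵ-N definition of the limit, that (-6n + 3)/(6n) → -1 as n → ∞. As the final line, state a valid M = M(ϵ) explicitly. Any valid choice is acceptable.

Suppose ϵ > 0. For n ≥ 1, |(-6n + 3)/(6n) + 1| = |18|/(6(6n)) = 18/(6(6n)).
Since 6n ≥ 6n for n ≥ 1, this is ≤ 18/(6·6n) = (1/2)/n.
So |(-6n + 3)/(6n) + 1| < ϵ whenever n > (1/2)/ϵ.
Take M = (1/2)/ϵ. If n > M then |(-6n + 3)/(6n) + 1| ≤ (1/2)/n < ϵ.

M = (1/2)/ϵ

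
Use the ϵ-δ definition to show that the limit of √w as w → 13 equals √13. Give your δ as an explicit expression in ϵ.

Suppose ϵ > 0. We want δ > 0 such that 0 < |w − 13| < δ implies |√w − √13| < ϵ.
Multiplying by the conjugate, |√w − √13| = |w − 13|/(√w + √13).
Restrict δ ≤ 13 so that |w − 13| < 13 forces w > 0, and then √w + √13 > √13.
Hence |√w − √13| < |w − 13|/√13, which is < ϵ once |w − 13| < √13·ϵ.
Take δ = min(13, √13·ϵ). If 0 < |w − 13| < δ then w > 0 and |√w − √13| < |w − 13|/√13 < ϵ.

δ = min(13, √13·ϵ)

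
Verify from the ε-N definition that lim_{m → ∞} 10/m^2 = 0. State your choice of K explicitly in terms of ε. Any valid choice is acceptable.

K = (10/ε)^{1/2}

Let ε > 0 be given. For m ≥ 1, |10/m^2 − 0| = 10/m^2.
10/m^2 < ε ⇔ m^2 > 10/ε ⇔ m > (10/ε)^{1/2}.
Take K = (10/ε)^{1/2}. Then m > K implies 10/m^2 < ε.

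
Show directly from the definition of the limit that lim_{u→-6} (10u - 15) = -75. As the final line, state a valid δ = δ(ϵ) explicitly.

Let ϵ > 0 be given. We need δ > 0 so that 0 < |u + 6| < δ implies |(10u - 15) + 75| < ϵ.
Since (10u - 15) + 75 = 10(u + 6), we have |(10u - 15) + 75| = 10|u + 6|.
So 10|u + 6| < ϵ exactly when |u + 6| < ϵ/10.
Choosing δ = ϵ/10 gives |(10u - 15) + 75| = 10|u + 6| < ϵ whenever |u + 6| < δ.

δ = ϵ/10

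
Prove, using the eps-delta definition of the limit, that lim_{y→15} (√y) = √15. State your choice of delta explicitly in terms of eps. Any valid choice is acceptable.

delta = min(15, √15·eps)

Suppose eps > 0. We want delta > 0 such that 0 < |y − 15| < delta implies |√y − √15| < eps.
Rationalise: √y − √15 = (y − 15)/(√y + √15), so |√y − √15| = |y − 15|/(√y + √15).
Restrict delta ≤ 15 so that |y − 15| < 15 forces y > 0, and then √y + √15 > √15.
Hence |√y − √15| < |y − 15|/√15, which is < eps once |y − 15| < √15·eps.
Take delta = min(15, √15·eps). If 0 < |y − 15| < delta then y > 0 and |√y − √15| < |y − 15|/√15 < eps.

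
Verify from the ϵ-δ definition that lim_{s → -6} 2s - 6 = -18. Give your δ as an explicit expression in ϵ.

δ = ϵ/2

Suppose ϵ > 0. We need δ > 0 so that 0 < |s + 6| < δ implies |(2s - 6) + 18| < ϵ.
Since (2s - 6) + 18 = 2(s + 6), we have |(2s - 6) + 18| = 2|s + 6|.
So 2|s + 6| < ϵ exactly when |s + 6| < ϵ/2.
Take δ = ϵ/2. If 0 < |s + 6| < δ then |(2s - 6) + 18| = 2|s + 6| < 2·(ϵ/2) = ϵ.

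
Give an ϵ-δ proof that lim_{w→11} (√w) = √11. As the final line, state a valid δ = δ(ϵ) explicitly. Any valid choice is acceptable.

Suppose ϵ > 0. We want δ > 0 such that 0 < |w − 11| < δ implies |√w − √11| < ϵ.
Multiplying by the conjugate, |√w − √11| = |w − 11|/(√w + √11).
Restrict δ ≤ 11 so that |w − 11| < 11 forces w > 0, and then √w + √11 > √11.
Hence |√w − √11| < |w − 11|/√11, which is < ϵ once |w − 11| < √11·ϵ.
Take δ = min(11, √11·ϵ). If 0 < |w − 11| < δ then w > 0 and |√w − √11| < |w − 11|/√11 < ϵ.

δ = min(11, √11·ϵ)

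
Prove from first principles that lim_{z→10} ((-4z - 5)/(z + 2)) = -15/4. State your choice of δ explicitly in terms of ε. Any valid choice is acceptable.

Suppose ε > 0. We want δ > 0 with 0 < |z − 10| < δ ⇒ |(-4z - 5)/(z + 2) + 15/4| < ε.
Combining over a common denominator, (-4z - 5)/(z + 2) + 15/4 = [(-4z - 5)·12 − (-45)·(z + 2)] / [12·(z + 2)] = -3(z − 10) / (12(z + 2)).
So |(-4z - 5)/(z + 2) + 15/4| = 3|z − 10| / (12·|z + 2|).
Restrict δ ≤ 6. Then |z − 10| < 6 gives |z + 2| = |(z − 10) + 12| ≥ 12 − 6 = 6.
Hence |(-4z - 5)/(z + 2) + 15/4| < 3|z − 10|/(12·6) = (1/24)|z − 10|, which is < ε once |z − 10| < 24ε.
Take δ = min(6, 24ε). Then 0 < |z − 10| < δ forces both bounds, so |(-4z - 5)/(z + 2) + 15/4| < ε.

δ = min(6, 24ε)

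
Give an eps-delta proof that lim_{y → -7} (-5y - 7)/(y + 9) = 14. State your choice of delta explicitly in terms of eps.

Fix eps > 0. We want delta > 0 with 0 < |y + 7| < delta ⇒ |(-5y - 7)/(y + 9) − 14| < eps.
Combining over a common denominator, (-5y - 7)/(y + 9) − 14 = [(-5y - 7)·2 − 28·(y + 9)] / [2·(y + 9)] = -38(y + 7) / (2(y + 9)).
So |(-5y - 7)/(y + 9) − 14| = 38|y + 7| / (2·|y + 9|).
Restrict delta ≤ 1. Then |y + 7| < 1 gives |y + 9| = |(y + 7) + 2| ≥ 2 − 1 = 1.
Hence |(-5y - 7)/(y + 9) − 14| < 38|y + 7|/(2·1) = 19|y + 7|, which is < eps once |y + 7| < (1/19)eps.
Take delta = min(1, (1/19)eps). Then 0 < |y + 7| < delta forces both bounds, so |(-5y - 7)/(y + 9) − 14| < eps.

delta = min(1, (1/19)eps)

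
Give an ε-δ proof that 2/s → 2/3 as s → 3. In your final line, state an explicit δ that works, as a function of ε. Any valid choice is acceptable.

δ = min(3/2, (9/4)ε)

Fix ε > 0. We seek δ > 0 such that 0 < |s − 3| < δ implies |2/s − (2/3)| < ε.
|2/s − (2/3)| = 2·|3 − s|/(3·|s|) = 2|s − 3|/(3|s|).
Require δ ≤ 3/2 so that |s| > 3 − 3/2 = 3/2, hence 3|s| > 9/2.
Then |2/s − (2/3)| < 2|s − 3|/(9/2), which is < ε when |s − 3| < (9/4)ε.
Take δ = min(3/2, (9/4)ε). Then 0 < |s − 3| < δ gives both |s − 3| < 3/2 and |s − 3| < (9/4)ε, so |2/s − (2/3)| < ε.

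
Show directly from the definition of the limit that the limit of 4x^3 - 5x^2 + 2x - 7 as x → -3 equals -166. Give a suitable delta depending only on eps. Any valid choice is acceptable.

delta = min(2, eps/238)

Suppose eps > 0. We want delta > 0 such that 0 < |x + 3| < delta implies |(4x^3 - 5x^2 + 2x - 7) + 166| < eps.
(4x^3 - 5x^2 + 2x - 7) + 166 = 4x^3 - 5x^2 + 2x + 159 = (x + 3)(4x^2 - 17x + 53).
So |(4x^3 - 5x^2 + 2x - 7) + 166| = |x + 3|·|4x^2 - 17x + 53|.
Require delta ≤ 2. Then |x + 3| < 2 gives |x| < 5, and by the triangle inequality |4x^2 - 17x + 53| ≤ 4·5^2 + 17·5 + 53 = 238.
Hence |(4x^3 - 5x^2 + 2x - 7) + 166| ≤ 238|x + 3| < eps provided |x + 3| < eps/238.
Take delta = min(2, eps/238). Then 0 < |x + 3| < delta gives both |x + 3| < 2 and |x + 3| < eps/238, so |(4x^3 - 5x^2 + 2x - 7) + 166| < eps.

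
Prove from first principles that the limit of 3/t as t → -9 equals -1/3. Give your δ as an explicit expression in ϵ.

δ = min(9/2, (27/2)ϵ)

Let ϵ > 0 be given. We seek δ > 0 such that 0 < |t + 9| < δ implies |3/t + 1/3| < ϵ.
|3/t + 1/3| = 3·|-9 − t|/(9·|t|) = 3|t + 9|/(9|t|).
Require δ ≤ 9/2 so that |t| > 9 − 9/2 = 9/2, hence 9|t| > 81/2.
Then |3/t + 1/3| < 3|t + 9|/(81/2), which is < ϵ when |t + 9| < (27/2)ϵ.
Take δ = min(9/2, (27/2)ϵ). Then 0 < |t + 9| < δ gives both |t + 9| < 9/2 and |t + 9| < (27/2)ϵ, so |3/t + 1/3| < ϵ.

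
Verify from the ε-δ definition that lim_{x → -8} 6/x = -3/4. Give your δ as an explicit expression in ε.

δ = min(4, (16/3)ε)

Let ε > 0. We seek δ > 0 such that 0 < |x + 8| < δ implies |6/x + 3/4| < ε.
|6/x + 3/4| = 6·|-8 − x|/(8·|x|) = 6|x + 8|/(8|x|).
Restrict δ ≤ 4. Then |x + 8| < 4 gives |x| > 4, so 8|x| > 32.
Then |6/x + 3/4| < 6|x + 8|/32, which is < ε when |x + 8| < (16/3)ε.
Take δ = min(4, (16/3)ε). Then 0 < |x + 8| < δ gives both |x + 8| < 4 and |x + 8| < (16/3)ε, so |6/x + 3/4| < ε.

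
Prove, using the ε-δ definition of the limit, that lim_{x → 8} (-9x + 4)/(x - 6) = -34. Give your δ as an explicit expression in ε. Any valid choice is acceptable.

Let ε > 0 be given. We want δ > 0 with 0 < |x − 8| < δ ⇒ |(-9x + 4)/(x - 6) + 34| < ε.
Combining over a common denominator, (-9x + 4)/(x - 6) + 34 = [(-9x + 4)·2 − (-68)·(x - 6)] / [2·(x - 6)] = 50(x − 8) / (2(x - 6)).
So |(-9x + 4)/(x - 6) + 34| = 50|x − 8| / (2·|x − 6|).
Require δ ≤ 1, so |x − 6| ≥ |2| − |x − 8| > 2 − 1 = 1.
Hence |(-9x + 4)/(x - 6) + 34| < 50|x − 8|/(2·1) = 25|x − 8|, which is < ε once |x − 8| < (1/25)ε.
Take δ = min(1, (1/25)ε). Then 0 < |x − 8| < δ forces both bounds, so |(-9x + 4)/(x - 6) + 34| < ε.

δ = min(1, (1/25)ε)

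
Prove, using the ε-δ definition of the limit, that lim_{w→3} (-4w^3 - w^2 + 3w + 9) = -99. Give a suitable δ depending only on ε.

δ = min(1, ε/152)

Let ε > 0. We want δ > 0 such that 0 < |w − 3| < δ implies |(-4w^3 - w^2 + 3w + 9) + 99| < ε.
(-4w^3 - w^2 + 3w + 9) + 99 = -4w^3 - w^2 + 3w + 108 = (w − 3)(-4w^2 - 13w - 36).
So |(-4w^3 - w^2 + 3w + 9) + 99| = |w − 3|·|-4w^2 - 13w - 36|.
Assume first that |w − 3| < 1, so |w| < 4. Then |-4w^2 - 13w - 36| ≤ 4·4^2 + 13·4 + 36 = 152.
Hence |(-4w^3 - w^2 + 3w + 9) + 99| ≤ 152|w − 3| < ε provided |w − 3| < ε/152.
Take δ = min(1, ε/152). Then 0 < |w − 3| < δ gives both |w − 3| < 1 and |w − 3| < ε/152, so |(-4w^3 - w^2 + 3w + 9) + 99| < ε.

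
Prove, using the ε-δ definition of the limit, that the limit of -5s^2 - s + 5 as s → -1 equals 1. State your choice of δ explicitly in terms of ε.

Suppose ε > 0. We want δ > 0 such that 0 < |s + 1| < δ implies |(-5s^2 - s + 5) − 1| < ε.
(-5s^2 - s + 5) − 1 = -5s^2 - s + 4 = (s + 1)(-5s + 4).
So |(-5s^2 - s + 5) − 1| = |s + 1|·|-5s + 4|.
Require δ ≤ 1. Then |s + 1| < 1 gives |s| < 2, and by the triangle inequality |-5s + 4| ≤ 5·2 + 4 = 14.
Hence |(-5s^2 - s + 5) − 1| ≤ 14|s + 1| < ε provided |s + 1| < ε/14.
Choosing δ = min(1, ε/14) ensures both conditions, hence |(-5s^2 - s + 5) − 1| < ε.

δ = min(1, ε/14)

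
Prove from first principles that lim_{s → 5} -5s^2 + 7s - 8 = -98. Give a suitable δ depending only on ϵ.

δ = min(1, ϵ/48)

Let ϵ > 0 be given. We want δ > 0 such that 0 < |s − 5| < δ implies |(-5s^2 + 7s - 8) + 98| < ϵ.
(-5s^2 + 7s - 8) + 98 = -5s^2 + 7s + 90 = (s − 5)(-5s - 18).
So |(-5s^2 + 7s - 8) + 98| = |s − 5|·|-5s - 18|.
Assume first that |s − 5| < 1, so |s| < 6. Then |-5s - 18| ≤ 5·6 + 18 = 48.
Hence |(-5s^2 + 7s - 8) + 98| ≤ 48|s − 5| < ϵ provided |s − 5| < ϵ/48.
Take δ = min(1, ϵ/48). Then 0 < |s − 5| < δ gives both |s − 5| < 1 and |s − 5| < ϵ/48, so |(-5s^2 + 7s - 8) + 98| < ϵ.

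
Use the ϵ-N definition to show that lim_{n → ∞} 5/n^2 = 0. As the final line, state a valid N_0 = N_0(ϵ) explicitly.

Let ϵ > 0 be given. For n ≥ 1, |5/n^2 − 0| = 5/n^2.
5/n^2 < ϵ ⇔ n^2 > 5/ϵ ⇔ n > (5/ϵ)^{1/2}.
Take N_0 = (5/ϵ)^{1/2}. Then n > N_0 implies 5/n^2 < ϵ.

N_0 = (5/ϵ)^{1/2}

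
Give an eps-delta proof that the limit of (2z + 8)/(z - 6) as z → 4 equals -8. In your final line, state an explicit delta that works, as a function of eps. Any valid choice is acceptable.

delta = min(1, (1/10)eps)

Fix eps > 0. We want delta > 0 with 0 < |z − 4| < delta ⇒ |(2z + 8)/(z - 6) + 8| < eps.
Combining over a common denominator, (2z + 8)/(z - 6) + 8 = [(2z + 8)·(-2) − 16·(z - 6)] / [(-2)·(z - 6)] = -20(z − 4) / ((-2)(z - 6)).
So |(2z + 8)/(z - 6) + 8| = 20|z − 4| / (2·|z − 6|).
Restrict delta ≤ 1. Then |z − 4| < 1 gives |z − 6| = |(z − 4) + (-2)| ≥ 2 − 1 = 1.
Hence |(2z + 8)/(z - 6) + 8| < 20|z − 4|/(2·1) = 10|z − 4|, which is < eps once |z − 4| < (1/10)eps.
Take delta = min(1, (1/10)eps). Then 0 < |z − 4| < delta forces both bounds, so |(2z + 8)/(z - 6) + 8| < eps.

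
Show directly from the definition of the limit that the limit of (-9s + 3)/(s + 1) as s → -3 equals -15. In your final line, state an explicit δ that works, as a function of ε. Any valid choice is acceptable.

δ = min(1, (1/6)ε)

Let ε > 0 be given. We want δ > 0 with 0 < |s + 3| < δ ⇒ |(-9s + 3)/(s + 1) + 15| < ε.
Combining over a common denominator, (-9s + 3)/(s + 1) + 15 = [(-9s + 3)·(-2) − 30·(s + 1)] / [(-2)·(s + 1)] = -12(s + 3) / ((-2)(s + 1)).
So |(-9s + 3)/(s + 1) + 15| = 12|s + 3| / (2·|s + 1|).
Require δ ≤ 1, so |s + 1| ≥ |-2| − |s + 3| > 2 − 1 = 1.
Hence |(-9s + 3)/(s + 1) + 15| < 12|s + 3|/(2·1) = 6|s + 3|, which is < ε once |s + 3| < (1/6)ε.
Take δ = min(1, (1/6)ε). Then 0 < |s + 3| < δ forces both bounds, so |(-9s + 3)/(s + 1) + 15| < ε.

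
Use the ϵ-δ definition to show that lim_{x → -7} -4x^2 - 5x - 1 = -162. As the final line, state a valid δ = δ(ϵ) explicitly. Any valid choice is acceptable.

δ = min(1, ϵ/55)

Suppose ϵ > 0. We want δ > 0 such that 0 < |x + 7| < δ implies |(-4x^2 - 5x - 1) + 162| < ϵ.
(-4x^2 - 5x - 1) + 162 = -4x^2 - 5x + 161 = (x + 7)(-4x + 23).
So |(-4x^2 - 5x - 1) + 162| = |x + 7|·|-4x + 23|.
Require δ ≤ 1. Then |x + 7| < 1 gives |x| < 8, and by the triangle inequality |-4x + 23| ≤ 4·8 + 23 = 55.
Hence |(-4x^2 - 5x - 1) + 162| ≤ 55|x + 7| < ϵ provided |x + 7| < ϵ/55.
Choosing δ = min(1, ϵ/55) ensures both conditions, hence |(-4x^2 - 5x - 1) + 162| < ϵ.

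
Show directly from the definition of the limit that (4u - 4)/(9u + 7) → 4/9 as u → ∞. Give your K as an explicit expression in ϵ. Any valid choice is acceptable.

Suppose ϵ > 0. We seek K > 0 such that u > K implies |(4u - 4)/(9u + 7) − (4/9)| < ϵ.
(4u - 4)/(9u + 7) − (4/9) = (9(4u - 4) − 4(9u + 7)) / (9(9u + 7)) = -64/(9(9u + 7)).
For u > 0 we have 9u + 7 > 9u, so |(4u - 4)/(9u + 7) − (4/9)| = 64/(9(9u + 7)) < 64/(9·9u) = (64/81)/u.
Thus |(4u - 4)/(9u + 7) − (4/9)| < ϵ whenever u > (64/81)/ϵ.
Take K = (64/81)/ϵ. If u > K then |(4u - 4)/(9u + 7) − (4/9)| < (64/81)/u < ϵ.

K = (64/81)/ϵ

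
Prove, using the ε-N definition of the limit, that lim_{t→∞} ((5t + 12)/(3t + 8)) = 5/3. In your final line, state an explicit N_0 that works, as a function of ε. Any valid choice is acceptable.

N_0 = (4/9)/ε

Let ε > 0. We seek N_0 > 0 such that t > N_0 implies |(5t + 12)/(3t + 8) − (5/3)| < ε.
(5t + 12)/(3t + 8) − (5/3) = (3(5t + 12) − 5(3t + 8)) / (3(3t + 8)) = -4/(3(3t + 8)).
For t > 0 we have 3t + 8 > 3t, so |(5t + 12)/(3t + 8) − (5/3)| = 4/(3(3t + 8)) < 4/(3·3t) = (4/9)/t.
Thus |(5t + 12)/(3t + 8) − (5/3)| < ε whenever t > (4/9)/ε.
Take N_0 = (4/9)/ε. If t > N_0 then |(5t + 12)/(3t + 8) − (5/3)| < (4/9)/t < ε.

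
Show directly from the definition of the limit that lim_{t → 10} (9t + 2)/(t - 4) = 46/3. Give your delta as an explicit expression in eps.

Suppose eps > 0. We want delta > 0 with 0 < |t − 10| < delta ⇒ |(9t + 2)/(t - 4) − (46/3)| < eps.
Combining over a common denominator, (9t + 2)/(t - 4) − (46/3) = [(9t + 2)·6 − 92·(t - 4)] / [6·(t - 4)] = -38(t − 10) / (6(t - 4)).
So |(9t + 2)/(t - 4) − (46/3)| = 38|t − 10| / (6·|t − 4|).
Require delta ≤ 3, so |t − 4| ≥ |6| − |t − 10| > 6 − 3 = 3.
Hence |(9t + 2)/(t - 4) − (46/3)| < 38|t − 10|/(6·3) = (19/9)|t − 10|, which is < eps once |t − 10| < (9/19)eps.
Take delta = min(3, (9/19)eps). Then 0 < |t − 10| < delta forces both bounds, so |(9t + 2)/(t - 4) − (46/3)| < eps.

delta = min(3, (9/19)eps)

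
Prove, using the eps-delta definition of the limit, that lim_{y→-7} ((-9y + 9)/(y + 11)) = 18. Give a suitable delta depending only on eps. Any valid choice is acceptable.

Fix eps > 0. We want delta > 0 with 0 < |y + 7| < delta ⇒ |(-9y + 9)/(y + 11) − 18| < eps.
Combining over a common denominator, (-9y + 9)/(y + 11) − 18 = [(-9y + 9)·4 − 72·(y + 11)] / [4·(y + 11)] = -108(y + 7) / (4(y + 11)).
So |(-9y + 9)/(y + 11) − 18| = 108|y + 7| / (4·|y + 11|).
Require delta ≤ 2, so |y + 11| ≥ |4| − |y + 7| > 4 − 2 = 2.
Hence |(-9y + 9)/(y + 11) − 18| < 108|y + 7|/(4·2) = (27/2)|y + 7|, which is < eps once |y + 7| < (2/27)eps.
Take delta = min(2, (2/27)eps). Then 0 < |y + 7| < delta forces both bounds, so |(-9y + 9)/(y + 11) − 18| < eps.

delta = min(2, (2/27)eps)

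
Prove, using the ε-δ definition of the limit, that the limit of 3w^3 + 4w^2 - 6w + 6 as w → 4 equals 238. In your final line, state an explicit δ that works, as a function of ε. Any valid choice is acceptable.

Let ε > 0 be given. We want δ > 0 such that 0 < |w − 4| < δ implies |(3w^3 + 4w^2 - 6w + 6) − 238| < ε.
(3w^3 + 4w^2 - 6w + 6) − 238 = 3w^3 + 4w^2 - 6w - 232 = (w − 4)(3w^2 + 16w + 58).
So |(3w^3 + 4w^2 - 6w + 6) − 238| = |w − 4|·|3w^2 + 16w + 58|.
Assume first that |w − 4| < 2, so |w| < 6. Then |3w^2 + 16w + 58| ≤ 3·6^2 + 16·6 + 58 = 262.
Hence |(3w^3 + 4w^2 - 6w + 6) − 238| ≤ 262|w − 4| < ε provided |w − 4| < ε/262.
Choosing δ = min(2, ε/262) ensures both conditions, hence |(3w^3 + 4w^2 - 6w + 6) − 238| < ε.

δ = min(2, ε/262)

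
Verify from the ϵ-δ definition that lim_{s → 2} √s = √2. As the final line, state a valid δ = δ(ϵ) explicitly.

Fix ϵ > 0. We want δ > 0 such that 0 < |s − 2| < δ implies |√s − √2| < ϵ.
Rationalise: √s − √2 = (s − 2)/(√s + √2), so |√s − √2| = |s − 2|/(√s + √2).
Restrict δ ≤ 2 so that |s − 2| < 2 forces s > 0, and then √s + √2 > √2.
Hence |√s − √2| < |s − 2|/√2, which is < ϵ once |s − 2| < √2·ϵ.
Take δ = min(2, √2·ϵ). If 0 < |s − 2| < δ then s > 0 and |√s − √2| < |s − 2|/√2 < ϵ.

δ = min(2, √2·ϵ)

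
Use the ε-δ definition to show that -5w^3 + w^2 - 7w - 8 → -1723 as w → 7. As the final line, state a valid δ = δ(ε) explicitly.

Suppose ε > 0. We want δ > 0 such that 0 < |w − 7| < δ implies |(-5w^3 + w^2 - 7w - 8) + 1723| < ε.
(-5w^3 + w^2 - 7w - 8) + 1723 = -5w^3 + w^2 - 7w + 1715 = (w − 7)(-5w^2 - 34w - 245).
So |(-5w^3 + w^2 - 7w - 8) + 1723| = |w − 7|·|-5w^2 - 34w - 245|.
Require δ ≤ 2. Then |w − 7| < 2 gives |w| < 9, and by the triangle inequality |-5w^2 - 34w - 245| ≤ 5·9^2 + 34·9 + 245 = 956.
Hence |(-5w^3 + w^2 - 7w - 8) + 1723| ≤ 956|w − 7| < ε provided |w − 7| < ε/956.
Choosing δ = min(2, ε/956) ensures both conditions, hence |(-5w^3 + w^2 - 7w - 8) + 1723| < ε.

δ = min(2, ε/956)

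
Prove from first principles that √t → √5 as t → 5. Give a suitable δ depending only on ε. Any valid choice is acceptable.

δ = min(5, √5·ε)

Fix ε > 0. We want δ > 0 such that 0 < |t − 5| < δ implies |√t − √5| < ε.
Multiplying by the conjugate, |√t − √5| = |t − 5|/(√t + √5).
Restrict δ ≤ 5 so that |t − 5| < 5 forces t > 0, and then √t + √5 > √5.
Hence |√t − √5| < |t − 5|/√5, which is < ε once |t − 5| < √5·ε.
Take δ = min(5, √5·ε). If 0 < |t − 5| < δ then t > 0 and |√t − √5| < |t − 5|/√5 < ε.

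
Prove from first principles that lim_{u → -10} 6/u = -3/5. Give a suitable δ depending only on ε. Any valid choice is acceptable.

δ = min(5, (25/3)ε)

Let ε > 0. We seek δ > 0 such that 0 < |u + 10| < δ implies |6/u + 3/5| < ε.
|6/u + 3/5| = 6·|-10 − u|/(10·|u|) = 6|u + 10|/(10|u|).
Require δ ≤ 5 so that |u| > 10 − 5 = 5, hence 10|u| > 50.
Then |6/u + 3/5| < 6|u + 10|/50, which is < ε when |u + 10| < (25/3)ε.
Take δ = min(5, (25/3)ε). Then 0 < |u + 10| < δ gives both |u + 10| < 5 and |u + 10| < (25/3)ε, so |6/u + 3/5| < ε.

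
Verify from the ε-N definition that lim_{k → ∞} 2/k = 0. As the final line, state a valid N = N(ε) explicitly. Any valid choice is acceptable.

Fix ε > 0. For k ≥ 1, |2/k − 0| = 2/(k) ≤ 2/k.
We need 2/k < ε, i.e. k > 2/ε.
Take N = 2/ε. If k > N then |2/k| ≤ 2/k < ε.

N = 2/ε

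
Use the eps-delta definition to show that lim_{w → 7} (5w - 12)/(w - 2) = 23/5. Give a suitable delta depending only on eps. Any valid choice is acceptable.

Fix eps > 0. We want delta > 0 with 0 < |w − 7| < delta ⇒ |(5w - 12)/(w - 2) − (23/5)| < eps.
Combining over a common denominator, (5w - 12)/(w - 2) − (23/5) = [(5w - 12)·5 − 23·(w - 2)] / [5·(w - 2)] = 2(w − 7) / (5(w - 2)).
So |(5w - 12)/(w - 2) − (23/5)| = 2|w − 7| / (5·|w − 2|).
Require delta ≤ 5/2, so |w − 2| ≥ |5| − |w − 7| > 5 − 5/2 = 5/2.
Hence |(5w - 12)/(w - 2) − (23/5)| < 2|w − 7|/(5·(5/2)) = (4/25)|w − 7|, which is < eps once |w − 7| < (25/4)eps.
Take delta = min(5/2, (25/4)eps). Then 0 < |w − 7| < delta forces both bounds, so |(5w - 12)/(w - 2) − (23/5)| < eps.

delta = min(5/2, (25/4)eps)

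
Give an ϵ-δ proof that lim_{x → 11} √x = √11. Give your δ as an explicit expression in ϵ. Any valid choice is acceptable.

δ = min(11, √11·ϵ)

Fix ϵ > 0. We want δ > 0 such that 0 < |x − 11| < δ implies |√x − √11| < ϵ.
Rationalise: √x − √11 = (x − 11)/(√x + √11), so |√x − √11| = |x − 11|/(√x + √11).
Restrict δ ≤ 11 so that |x − 11| < 11 forces x > 0, and then √x + √11 > √11.
Hence |√x − √11| < |x − 11|/√11, which is < ϵ once |x − 11| < √11·ϵ.
Take δ = min(11, √11·ϵ). If 0 < |x − 11| < δ then x > 0 and |√x − √11| < |x − 11|/√11 < ϵ.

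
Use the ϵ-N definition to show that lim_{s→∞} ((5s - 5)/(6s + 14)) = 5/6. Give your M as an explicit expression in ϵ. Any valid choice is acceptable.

Fix ϵ > 0. We seek M > 0 such that s > M implies |(5s - 5)/(6s + 14) − (5/6)| < ϵ.
(5s - 5)/(6s + 14) − (5/6) = (6(5s - 5) − 5(6s + 14)) / (6(6s + 14)) = -100/(6(6s + 14)).
For s > 0 we have 6s + 14 > 6s, so |(5s - 5)/(6s + 14) − (5/6)| = 100/(6(6s + 14)) < 100/(6·6s) = (25/9)/s.
Thus |(5s - 5)/(6s + 14) − (5/6)| < ϵ whenever s > (25/9)/ϵ.
Take M = (25/9)/ϵ. If s > M then |(5s - 5)/(6s + 14) − (5/6)| < (25/9)/s < ϵ.

M = (25/9)/ϵ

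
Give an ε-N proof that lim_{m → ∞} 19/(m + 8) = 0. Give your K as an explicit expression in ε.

Let ε > 0 be given. For m ≥ 1, |19/(m + 8) − 0| = 19/(m + 8) ≤ 19/m.
We need 19/m < ε, i.e. m > 19/ε.
Take K = 19/ε. If m > K then |19/(m + 8)| ≤ 19/m < ε.

K = 19/ε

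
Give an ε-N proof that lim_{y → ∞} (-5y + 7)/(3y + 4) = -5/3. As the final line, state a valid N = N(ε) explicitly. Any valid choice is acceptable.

N = (41/9)/ε

Let ε > 0 be given. We seek N > 0 such that y > N implies |(-5y + 7)/(3y + 4) + 5/3| < ε.
(-5y + 7)/(3y + 4) + 5/3 = (3(-5y + 7) − (-5)(3y + 4)) / (3(3y + 4)) = 41/(3(3y + 4)).
For y > 0 we have 3y + 4 > 3y, so |(-5y + 7)/(3y + 4) + 5/3| = 41/(3(3y + 4)) < 41/(3·3y) = (41/9)/y.
Thus |(-5y + 7)/(3y + 4) + 5/3| < ε whenever y > (41/9)/ε.
Take N = (41/9)/ε. If y > N then |(-5y + 7)/(3y + 4) + 5/3| < (41/9)/y < ε.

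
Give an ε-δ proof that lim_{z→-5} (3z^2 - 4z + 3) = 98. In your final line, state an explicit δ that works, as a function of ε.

Suppose ε > 0. We want δ > 0 such that 0 < |z + 5| < δ implies |(3z^2 - 4z + 3) − 98| < ε.
(3z^2 - 4z + 3) − 98 = 3z^2 - 4z - 95 = (z + 5)(3z - 19).
So |(3z^2 - 4z + 3) − 98| = |z + 5|·|3z - 19|.
Assume first that |z + 5| < 1, so |z| < 6. Then |3z - 19| ≤ 3·6 + 19 = 37.
Hence |(3z^2 - 4z + 3) − 98| ≤ 37|z + 5| < ε provided |z + 5| < ε/37.
Choosing δ = min(1, ε/37) ensures both conditions, hence |(3z^2 - 4z + 3) − 98| < ε.

δ = min(1, ε/37)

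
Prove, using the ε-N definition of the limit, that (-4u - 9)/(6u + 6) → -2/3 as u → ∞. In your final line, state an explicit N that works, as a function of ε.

N = (5/6)/ε

Let ε > 0 be given. We seek N > 0 such that u > N implies |(-4u - 9)/(6u + 6) + 2/3| < ε.
(-4u - 9)/(6u + 6) + 2/3 = (6(-4u - 9) − (-4)(6u + 6)) / (6(6u + 6)) = -30/(6(6u + 6)).
For u > 0 we have 6u + 6 > 6u, so |(-4u - 9)/(6u + 6) + 2/3| = 30/(6(6u + 6)) < 30/(6·6u) = (5/6)/u.
Thus |(-4u - 9)/(6u + 6) + 2/3| < ε whenever u > (5/6)/ε.
Take N = (5/6)/ε. If u > N then |(-4u - 9)/(6u + 6) + 2/3| < (5/6)/u < ε.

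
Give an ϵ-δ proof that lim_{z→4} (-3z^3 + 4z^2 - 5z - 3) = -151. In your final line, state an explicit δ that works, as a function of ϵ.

δ = min(1, ϵ/152)

Suppose ϵ > 0. We want δ > 0 such that 0 < |z − 4| < δ implies |(-3z^3 + 4z^2 - 5z - 3) + 151| < ϵ.
(-3z^3 + 4z^2 - 5z - 3) + 151 = -3z^3 + 4z^2 - 5z + 148 = (z − 4)(-3z^2 - 8z - 37).
So |(-3z^3 + 4z^2 - 5z - 3) + 151| = |z − 4|·|-3z^2 - 8z - 37|.
Assume first that |z − 4| < 1, so |z| < 5. Then |-3z^2 - 8z - 37| ≤ 3·5^2 + 8·5 + 37 = 152.
Hence |(-3z^3 + 4z^2 - 5z - 3) + 151| ≤ 152|z − 4| < ϵ provided |z − 4| < ϵ/152.
Take δ = min(1, ϵ/152). Then 0 < |z − 4| < δ gives both |z − 4| < 1 and |z − 4| < ϵ/152, so |(-3z^3 + 4z^2 - 5z - 3) + 151| < ϵ.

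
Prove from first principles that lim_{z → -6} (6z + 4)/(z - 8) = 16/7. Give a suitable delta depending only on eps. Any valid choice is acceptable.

Let eps > 0 be given. We want delta > 0 with 0 < |z + 6| < delta ⇒ |(6z + 4)/(z - 8) − (16/7)| < eps.
Combining over a common denominator, (6z + 4)/(z - 8) − (16/7) = [(6z + 4)·(-14) − (-32)·(z - 8)] / [(-14)·(z - 8)] = -52(z + 6) / ((-14)(z - 8)).
So |(6z + 4)/(z - 8) − (16/7)| = 52|z + 6| / (14·|z − 8|).
Require delta ≤ 7, so |z − 8| ≥ |-14| − |z + 6| > 14 − 7 = 7.
Hence |(6z + 4)/(z - 8) − (16/7)| < 52|z + 6|/(14·7) = (26/49)|z + 6|, which is < eps once |z + 6| < (49/26)eps.
Take delta = min(7, (49/26)eps). Then 0 < |z + 6| < delta forces both bounds, so |(6z + 4)/(z - 8) − (16/7)| < eps.

delta = min(7, (49/26)eps)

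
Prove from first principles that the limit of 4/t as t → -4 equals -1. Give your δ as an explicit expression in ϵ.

Fix ϵ > 0. We seek δ > 0 such that 0 < |t + 4| < δ implies |4/t + 1| < ϵ.
|4/t + 1| = 4·|-4 − t|/(4·|t|) = 4|t + 4|/(4|t|).
Restrict δ ≤ 2. Then |t + 4| < 2 gives |t| > 2, so 4|t| > 8.
Then |4/t + 1| < 4|t + 4|/8, which is < ϵ when |t + 4| < 2ϵ.
Take δ = min(2, 2ϵ). Then 0 < |t + 4| < δ gives both |t + 4| < 2 and |t + 4| < 2ϵ, so |4/t + 1| < ϵ.

δ = min(2, 2ϵ)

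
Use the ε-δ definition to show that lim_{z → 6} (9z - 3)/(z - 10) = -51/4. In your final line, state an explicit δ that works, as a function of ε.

δ = min(2, (8/87)ε)

Fix ε > 0. We want δ > 0 with 0 < |z − 6| < δ ⇒ |(9z - 3)/(z - 10) + 51/4| < ε.
Combining over a common denominator, (9z - 3)/(z - 10) + 51/4 = [(9z - 3)·(-4) − 51·(z - 10)] / [(-4)·(z - 10)] = -87(z − 6) / ((-4)(z - 10)).
So |(9z - 3)/(z - 10) + 51/4| = 87|z − 6| / (4·|z − 10|).
Restrict δ ≤ 2. Then |z − 6| < 2 gives |z − 10| = |(z − 6) + (-4)| ≥ 4 − 2 = 2.
Hence |(9z - 3)/(z - 10) + 51/4| < 87|z − 6|/(4·2) = (87/8)|z − 6|, which is < ε once |z − 6| < (8/87)ε.
Take δ = min(2, (8/87)ε). Then 0 < |z − 6| < δ forces both bounds, so |(9z - 3)/(z - 10) + 51/4| < ε.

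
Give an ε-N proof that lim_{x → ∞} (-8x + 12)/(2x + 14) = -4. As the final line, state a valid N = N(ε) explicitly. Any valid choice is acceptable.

Let ε > 0. We seek N > 0 such that x > N implies |(-8x + 12)/(2x + 14) + 4| < ε.
(-8x + 12)/(2x + 14) + 4 = (2(-8x + 12) − (-8)(2x + 14)) / (2(2x + 14)) = 136/(2(2x + 14)).
For x > 0 we have 2x + 14 > 2x, so |(-8x + 12)/(2x + 14) + 4| = 136/(2(2x + 14)) < 136/(2·2x) = 34/x.
Thus |(-8x + 12)/(2x + 14) + 4| < ε whenever x > 34/ε.
Take N = 34/ε. If x > N then |(-8x + 12)/(2x + 14) + 4| < 34/x < ε.

N = 34/ε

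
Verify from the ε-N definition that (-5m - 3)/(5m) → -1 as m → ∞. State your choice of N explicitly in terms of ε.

Let ε > 0 be given. For m ≥ 1, |(-5m - 3)/(5m) + 1| = |-15|/(5(5m)) = 15/(5(5m)).
Since 5m ≥ 5m for m ≥ 1, this is ≤ 15/(5·5m) = (3/5)/m.
So |(-5m - 3)/(5m) + 1| < ε whenever m > (3/5)/ε.
Take N = (3/5)/ε. If m > N then |(-5m - 3)/(5m) + 1| ≤ (3/5)/m < ε.

N = (3/5)/ε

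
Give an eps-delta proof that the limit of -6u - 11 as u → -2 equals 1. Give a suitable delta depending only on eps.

delta = eps/6

Fix eps > 0. We need delta > 0 so that 0 < |u + 2| < delta implies |(-6u - 11) − 1| < eps.
|(-6u - 11) − 1| = |-6u - 12| = 6|u + 2|.
Thus it suffices that |u + 2| < eps/6.
Choosing delta = eps/6 gives |(-6u - 11) − 1| = 6|u + 2| < eps whenever |u + 2| < delta.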